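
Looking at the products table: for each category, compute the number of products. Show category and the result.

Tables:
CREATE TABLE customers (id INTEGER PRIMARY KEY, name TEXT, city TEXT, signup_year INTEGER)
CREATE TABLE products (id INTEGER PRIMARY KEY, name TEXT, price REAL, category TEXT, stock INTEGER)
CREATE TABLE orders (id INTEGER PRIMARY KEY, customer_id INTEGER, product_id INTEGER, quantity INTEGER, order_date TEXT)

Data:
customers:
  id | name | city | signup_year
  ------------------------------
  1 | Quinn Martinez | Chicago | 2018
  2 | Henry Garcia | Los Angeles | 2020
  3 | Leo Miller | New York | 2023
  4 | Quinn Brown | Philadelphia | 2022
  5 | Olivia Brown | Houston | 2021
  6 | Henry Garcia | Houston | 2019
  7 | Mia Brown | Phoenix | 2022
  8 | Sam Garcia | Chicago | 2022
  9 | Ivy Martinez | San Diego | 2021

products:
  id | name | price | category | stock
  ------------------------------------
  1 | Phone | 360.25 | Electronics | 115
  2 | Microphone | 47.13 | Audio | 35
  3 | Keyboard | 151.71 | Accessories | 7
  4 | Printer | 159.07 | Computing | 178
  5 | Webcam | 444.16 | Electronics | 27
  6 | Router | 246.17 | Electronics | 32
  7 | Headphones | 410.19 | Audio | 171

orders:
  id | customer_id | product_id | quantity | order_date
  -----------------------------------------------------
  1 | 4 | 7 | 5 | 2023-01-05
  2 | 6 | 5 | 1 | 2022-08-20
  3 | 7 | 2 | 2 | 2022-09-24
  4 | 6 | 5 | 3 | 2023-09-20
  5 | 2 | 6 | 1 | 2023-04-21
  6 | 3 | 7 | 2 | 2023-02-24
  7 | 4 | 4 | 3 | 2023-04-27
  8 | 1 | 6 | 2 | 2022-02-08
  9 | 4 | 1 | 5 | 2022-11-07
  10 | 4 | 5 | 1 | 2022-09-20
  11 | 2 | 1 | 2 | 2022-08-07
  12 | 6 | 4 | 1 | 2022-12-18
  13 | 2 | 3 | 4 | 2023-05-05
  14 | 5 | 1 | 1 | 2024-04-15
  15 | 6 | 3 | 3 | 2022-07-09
SELECT category, COUNT(*) AS n FROM products GROUP BY category

Execution result:
category | n
Accessories | 1
Audio | 2
Computing | 1
Electronics | 3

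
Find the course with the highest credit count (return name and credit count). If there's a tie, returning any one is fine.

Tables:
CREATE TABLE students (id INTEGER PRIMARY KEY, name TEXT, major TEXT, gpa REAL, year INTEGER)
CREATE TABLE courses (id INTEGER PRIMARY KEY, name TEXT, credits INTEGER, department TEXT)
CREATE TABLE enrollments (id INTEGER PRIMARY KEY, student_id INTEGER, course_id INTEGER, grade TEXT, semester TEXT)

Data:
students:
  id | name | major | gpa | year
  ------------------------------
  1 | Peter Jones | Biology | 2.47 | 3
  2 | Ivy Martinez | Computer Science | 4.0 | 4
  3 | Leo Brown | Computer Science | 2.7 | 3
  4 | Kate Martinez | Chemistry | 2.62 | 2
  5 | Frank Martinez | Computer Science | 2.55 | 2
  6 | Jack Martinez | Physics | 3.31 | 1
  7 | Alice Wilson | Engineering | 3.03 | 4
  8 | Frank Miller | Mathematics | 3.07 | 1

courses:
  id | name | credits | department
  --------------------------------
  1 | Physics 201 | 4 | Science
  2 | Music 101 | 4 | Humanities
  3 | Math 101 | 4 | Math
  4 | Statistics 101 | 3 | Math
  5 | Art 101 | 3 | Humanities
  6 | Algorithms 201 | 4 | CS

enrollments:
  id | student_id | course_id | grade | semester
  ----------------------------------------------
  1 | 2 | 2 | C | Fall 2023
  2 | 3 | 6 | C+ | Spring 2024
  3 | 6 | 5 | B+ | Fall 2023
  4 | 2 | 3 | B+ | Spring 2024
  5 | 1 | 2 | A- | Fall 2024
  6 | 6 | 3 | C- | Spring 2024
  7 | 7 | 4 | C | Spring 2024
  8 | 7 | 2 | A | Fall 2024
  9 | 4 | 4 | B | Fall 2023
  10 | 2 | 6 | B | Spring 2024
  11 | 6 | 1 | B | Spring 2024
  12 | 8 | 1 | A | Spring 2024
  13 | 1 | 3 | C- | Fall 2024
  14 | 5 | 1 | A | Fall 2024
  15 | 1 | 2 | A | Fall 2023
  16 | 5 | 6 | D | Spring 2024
SELECT name, credits FROM courses ORDER BY credits DESC LIMIT 1

Execution result:
name | credits
Physics 201 | 4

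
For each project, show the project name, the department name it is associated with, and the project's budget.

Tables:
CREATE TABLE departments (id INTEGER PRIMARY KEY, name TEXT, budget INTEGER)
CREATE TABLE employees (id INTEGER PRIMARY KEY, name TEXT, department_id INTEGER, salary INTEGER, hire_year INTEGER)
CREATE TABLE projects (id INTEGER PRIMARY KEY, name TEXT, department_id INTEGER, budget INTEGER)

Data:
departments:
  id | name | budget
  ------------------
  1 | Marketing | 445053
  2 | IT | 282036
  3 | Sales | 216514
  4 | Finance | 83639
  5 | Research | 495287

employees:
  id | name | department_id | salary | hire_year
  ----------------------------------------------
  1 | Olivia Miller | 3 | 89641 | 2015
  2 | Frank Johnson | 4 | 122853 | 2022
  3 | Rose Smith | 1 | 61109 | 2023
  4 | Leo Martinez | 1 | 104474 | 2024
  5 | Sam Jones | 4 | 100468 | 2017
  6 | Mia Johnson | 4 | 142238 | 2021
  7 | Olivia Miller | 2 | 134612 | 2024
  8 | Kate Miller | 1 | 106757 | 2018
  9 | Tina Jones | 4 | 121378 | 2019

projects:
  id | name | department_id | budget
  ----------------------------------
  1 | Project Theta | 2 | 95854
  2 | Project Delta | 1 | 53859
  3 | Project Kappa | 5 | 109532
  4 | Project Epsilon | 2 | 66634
SELECT c.name, p.name AS department, c.budget FROM projects c JOIN departments p ON c.department_id = p.id

Execution result:
name | department | budget
Project Theta | IT | 95854
Project Delta | Marketing | 53859
Project Kappa | Research | 109532
Project Epsilon | IT | 66634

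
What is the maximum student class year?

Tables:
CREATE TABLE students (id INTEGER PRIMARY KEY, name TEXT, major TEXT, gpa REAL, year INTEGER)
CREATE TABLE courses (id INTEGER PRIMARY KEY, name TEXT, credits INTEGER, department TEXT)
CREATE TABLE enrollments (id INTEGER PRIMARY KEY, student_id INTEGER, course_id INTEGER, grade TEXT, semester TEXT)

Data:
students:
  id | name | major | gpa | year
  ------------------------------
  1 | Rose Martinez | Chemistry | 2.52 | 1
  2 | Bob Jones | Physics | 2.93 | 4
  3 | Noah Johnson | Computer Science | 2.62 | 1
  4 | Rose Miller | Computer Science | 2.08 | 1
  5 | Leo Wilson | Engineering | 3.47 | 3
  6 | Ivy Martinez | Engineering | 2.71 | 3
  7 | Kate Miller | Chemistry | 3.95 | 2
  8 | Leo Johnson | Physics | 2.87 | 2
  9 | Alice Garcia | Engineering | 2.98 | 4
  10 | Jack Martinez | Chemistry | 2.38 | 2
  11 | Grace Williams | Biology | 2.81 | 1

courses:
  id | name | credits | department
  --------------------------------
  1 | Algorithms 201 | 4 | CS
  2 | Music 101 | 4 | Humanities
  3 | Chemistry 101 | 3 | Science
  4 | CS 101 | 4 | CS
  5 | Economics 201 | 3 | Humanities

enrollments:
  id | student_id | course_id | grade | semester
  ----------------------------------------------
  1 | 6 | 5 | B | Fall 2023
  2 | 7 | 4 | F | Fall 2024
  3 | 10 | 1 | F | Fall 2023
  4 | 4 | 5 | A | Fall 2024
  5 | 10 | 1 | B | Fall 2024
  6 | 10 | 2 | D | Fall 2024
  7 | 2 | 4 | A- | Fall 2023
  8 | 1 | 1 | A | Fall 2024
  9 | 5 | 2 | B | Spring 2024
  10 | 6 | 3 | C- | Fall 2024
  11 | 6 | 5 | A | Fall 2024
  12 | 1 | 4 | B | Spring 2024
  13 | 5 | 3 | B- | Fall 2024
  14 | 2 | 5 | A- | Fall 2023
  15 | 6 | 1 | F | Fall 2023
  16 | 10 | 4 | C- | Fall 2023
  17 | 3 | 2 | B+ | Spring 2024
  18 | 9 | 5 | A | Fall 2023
SELECT MAX(year) FROM students

Execution result:
4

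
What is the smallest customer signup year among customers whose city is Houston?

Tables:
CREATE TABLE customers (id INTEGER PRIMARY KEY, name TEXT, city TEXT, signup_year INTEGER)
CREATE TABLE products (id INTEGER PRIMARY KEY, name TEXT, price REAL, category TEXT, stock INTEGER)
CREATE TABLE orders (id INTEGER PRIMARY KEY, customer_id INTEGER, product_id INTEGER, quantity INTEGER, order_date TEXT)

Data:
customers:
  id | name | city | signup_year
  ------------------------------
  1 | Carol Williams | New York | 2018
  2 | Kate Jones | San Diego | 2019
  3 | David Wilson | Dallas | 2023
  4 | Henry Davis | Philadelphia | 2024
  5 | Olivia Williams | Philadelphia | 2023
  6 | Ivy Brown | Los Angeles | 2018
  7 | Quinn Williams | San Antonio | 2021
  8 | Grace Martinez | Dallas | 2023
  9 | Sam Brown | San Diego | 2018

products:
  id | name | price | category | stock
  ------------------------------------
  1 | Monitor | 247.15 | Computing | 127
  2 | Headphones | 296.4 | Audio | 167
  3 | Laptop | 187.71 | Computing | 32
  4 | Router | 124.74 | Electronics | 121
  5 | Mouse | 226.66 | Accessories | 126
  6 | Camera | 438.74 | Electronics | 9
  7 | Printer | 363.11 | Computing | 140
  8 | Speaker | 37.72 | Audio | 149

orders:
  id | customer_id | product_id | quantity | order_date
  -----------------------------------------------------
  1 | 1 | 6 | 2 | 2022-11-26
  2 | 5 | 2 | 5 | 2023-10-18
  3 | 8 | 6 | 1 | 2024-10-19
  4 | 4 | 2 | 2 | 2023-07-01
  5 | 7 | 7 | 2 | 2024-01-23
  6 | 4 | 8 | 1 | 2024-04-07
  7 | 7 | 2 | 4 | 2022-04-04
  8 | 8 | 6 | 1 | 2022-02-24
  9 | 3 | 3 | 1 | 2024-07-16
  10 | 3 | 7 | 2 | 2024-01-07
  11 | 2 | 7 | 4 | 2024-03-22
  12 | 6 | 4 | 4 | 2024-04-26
SELECT MIN(signup_year) FROM customers WHERE city = 'Houston'

Execution result:
NULL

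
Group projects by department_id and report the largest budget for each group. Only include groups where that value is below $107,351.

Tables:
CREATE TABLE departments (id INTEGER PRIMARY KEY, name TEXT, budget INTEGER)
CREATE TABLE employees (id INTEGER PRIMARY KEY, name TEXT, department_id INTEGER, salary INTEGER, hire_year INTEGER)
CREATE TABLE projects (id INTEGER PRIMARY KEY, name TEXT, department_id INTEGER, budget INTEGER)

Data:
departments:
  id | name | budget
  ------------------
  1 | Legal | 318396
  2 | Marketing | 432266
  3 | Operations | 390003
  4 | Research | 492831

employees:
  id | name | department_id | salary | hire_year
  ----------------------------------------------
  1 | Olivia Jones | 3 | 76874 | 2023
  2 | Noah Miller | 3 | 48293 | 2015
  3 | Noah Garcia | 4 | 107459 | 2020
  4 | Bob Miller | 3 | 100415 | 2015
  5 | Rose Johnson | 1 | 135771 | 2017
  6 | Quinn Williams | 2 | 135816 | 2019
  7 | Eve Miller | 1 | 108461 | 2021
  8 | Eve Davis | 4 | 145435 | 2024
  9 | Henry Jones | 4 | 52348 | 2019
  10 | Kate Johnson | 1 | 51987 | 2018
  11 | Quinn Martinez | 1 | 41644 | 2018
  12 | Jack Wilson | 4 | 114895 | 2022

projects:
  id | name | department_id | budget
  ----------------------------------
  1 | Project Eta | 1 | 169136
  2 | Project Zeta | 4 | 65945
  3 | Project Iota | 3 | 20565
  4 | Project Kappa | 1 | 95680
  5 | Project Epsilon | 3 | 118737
SELECT department_id, MAX(budget) AS max_budget FROM projects GROUP BY department_id HAVING MAX(budget) < 107351

Execution result:
department_id | max_budget
4 | 65945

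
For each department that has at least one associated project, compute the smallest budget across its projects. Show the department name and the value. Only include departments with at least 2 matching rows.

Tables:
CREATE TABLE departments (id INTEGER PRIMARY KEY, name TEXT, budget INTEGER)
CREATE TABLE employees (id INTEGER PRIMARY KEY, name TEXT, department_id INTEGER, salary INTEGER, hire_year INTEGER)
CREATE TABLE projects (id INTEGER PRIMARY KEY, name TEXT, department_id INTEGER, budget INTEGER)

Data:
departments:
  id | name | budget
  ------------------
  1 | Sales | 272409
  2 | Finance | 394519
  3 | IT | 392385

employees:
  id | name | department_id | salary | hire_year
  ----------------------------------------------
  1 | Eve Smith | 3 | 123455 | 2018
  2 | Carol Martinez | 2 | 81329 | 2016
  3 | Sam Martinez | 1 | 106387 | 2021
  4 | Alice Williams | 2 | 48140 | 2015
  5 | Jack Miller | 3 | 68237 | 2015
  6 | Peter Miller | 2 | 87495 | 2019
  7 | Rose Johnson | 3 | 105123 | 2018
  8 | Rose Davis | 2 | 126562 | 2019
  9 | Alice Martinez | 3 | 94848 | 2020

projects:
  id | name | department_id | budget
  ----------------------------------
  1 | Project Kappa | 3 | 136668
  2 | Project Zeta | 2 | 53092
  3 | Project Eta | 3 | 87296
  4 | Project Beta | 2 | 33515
SELECT p.name, MIN(c.budget) AS min_budget FROM projects c JOIN departments p ON c.department_id = p.id GROUP BY p.id, p.name HAVING COUNT(*) >= 2

Execution result:
name | min_budget
Finance | 33515
IT | 87296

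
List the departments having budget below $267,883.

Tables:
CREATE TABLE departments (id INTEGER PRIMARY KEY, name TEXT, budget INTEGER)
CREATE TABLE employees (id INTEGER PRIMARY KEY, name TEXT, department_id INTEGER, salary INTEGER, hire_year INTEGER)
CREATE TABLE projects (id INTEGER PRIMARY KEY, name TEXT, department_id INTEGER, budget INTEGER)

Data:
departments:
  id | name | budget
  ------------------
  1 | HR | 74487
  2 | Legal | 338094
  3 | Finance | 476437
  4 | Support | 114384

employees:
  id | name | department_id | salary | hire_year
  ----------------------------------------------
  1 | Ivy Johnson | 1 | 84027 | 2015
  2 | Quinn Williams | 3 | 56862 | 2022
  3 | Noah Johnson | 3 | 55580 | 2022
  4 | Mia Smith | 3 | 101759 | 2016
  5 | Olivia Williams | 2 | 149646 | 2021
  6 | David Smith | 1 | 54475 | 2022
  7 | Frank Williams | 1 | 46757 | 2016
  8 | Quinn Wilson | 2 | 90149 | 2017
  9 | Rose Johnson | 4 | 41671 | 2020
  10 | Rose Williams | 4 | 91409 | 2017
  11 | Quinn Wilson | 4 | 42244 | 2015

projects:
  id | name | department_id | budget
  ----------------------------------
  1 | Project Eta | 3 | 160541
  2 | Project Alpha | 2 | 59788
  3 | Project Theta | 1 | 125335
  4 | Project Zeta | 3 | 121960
SELECT name, budget FROM departments WHERE budget < 267883

Execution result:
name | budget
HR | 74487
Support | 114384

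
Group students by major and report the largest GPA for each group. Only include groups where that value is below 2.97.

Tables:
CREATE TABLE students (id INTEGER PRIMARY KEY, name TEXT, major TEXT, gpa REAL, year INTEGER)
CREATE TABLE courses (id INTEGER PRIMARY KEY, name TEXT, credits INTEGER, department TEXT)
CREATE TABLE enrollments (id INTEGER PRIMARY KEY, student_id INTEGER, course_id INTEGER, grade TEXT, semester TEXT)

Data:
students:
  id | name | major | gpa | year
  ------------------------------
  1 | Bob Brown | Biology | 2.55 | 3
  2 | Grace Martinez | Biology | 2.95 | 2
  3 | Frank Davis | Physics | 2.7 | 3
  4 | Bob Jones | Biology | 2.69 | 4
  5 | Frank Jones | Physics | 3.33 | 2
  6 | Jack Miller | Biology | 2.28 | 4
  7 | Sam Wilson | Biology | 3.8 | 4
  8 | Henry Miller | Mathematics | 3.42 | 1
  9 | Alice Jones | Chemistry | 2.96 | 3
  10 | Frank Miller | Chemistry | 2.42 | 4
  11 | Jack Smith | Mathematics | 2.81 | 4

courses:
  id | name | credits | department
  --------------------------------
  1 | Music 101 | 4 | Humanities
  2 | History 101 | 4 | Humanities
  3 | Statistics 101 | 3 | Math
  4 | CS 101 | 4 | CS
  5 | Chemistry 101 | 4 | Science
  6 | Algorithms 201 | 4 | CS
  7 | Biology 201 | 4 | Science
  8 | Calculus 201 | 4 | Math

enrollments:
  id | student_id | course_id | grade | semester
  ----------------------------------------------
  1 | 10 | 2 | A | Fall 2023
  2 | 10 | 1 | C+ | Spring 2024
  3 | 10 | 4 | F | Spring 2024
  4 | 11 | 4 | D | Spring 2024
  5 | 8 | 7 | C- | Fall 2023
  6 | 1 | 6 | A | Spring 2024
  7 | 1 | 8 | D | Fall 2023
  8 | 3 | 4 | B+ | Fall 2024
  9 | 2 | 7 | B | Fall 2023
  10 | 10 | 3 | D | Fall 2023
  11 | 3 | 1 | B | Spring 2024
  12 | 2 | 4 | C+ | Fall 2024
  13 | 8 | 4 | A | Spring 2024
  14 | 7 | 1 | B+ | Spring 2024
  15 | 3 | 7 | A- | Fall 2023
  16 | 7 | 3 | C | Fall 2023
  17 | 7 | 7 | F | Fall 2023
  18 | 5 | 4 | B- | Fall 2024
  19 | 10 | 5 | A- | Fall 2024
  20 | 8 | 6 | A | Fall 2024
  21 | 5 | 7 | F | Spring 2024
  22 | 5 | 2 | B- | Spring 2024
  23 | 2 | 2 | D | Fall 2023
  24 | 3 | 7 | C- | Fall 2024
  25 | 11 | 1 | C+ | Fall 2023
SELECT major, MAX(gpa) AS max_gpa FROM students GROUP BY major HAVING MAX(gpa) < 2.97

Execution result:
major | max_gpa
Chemistry | 2.96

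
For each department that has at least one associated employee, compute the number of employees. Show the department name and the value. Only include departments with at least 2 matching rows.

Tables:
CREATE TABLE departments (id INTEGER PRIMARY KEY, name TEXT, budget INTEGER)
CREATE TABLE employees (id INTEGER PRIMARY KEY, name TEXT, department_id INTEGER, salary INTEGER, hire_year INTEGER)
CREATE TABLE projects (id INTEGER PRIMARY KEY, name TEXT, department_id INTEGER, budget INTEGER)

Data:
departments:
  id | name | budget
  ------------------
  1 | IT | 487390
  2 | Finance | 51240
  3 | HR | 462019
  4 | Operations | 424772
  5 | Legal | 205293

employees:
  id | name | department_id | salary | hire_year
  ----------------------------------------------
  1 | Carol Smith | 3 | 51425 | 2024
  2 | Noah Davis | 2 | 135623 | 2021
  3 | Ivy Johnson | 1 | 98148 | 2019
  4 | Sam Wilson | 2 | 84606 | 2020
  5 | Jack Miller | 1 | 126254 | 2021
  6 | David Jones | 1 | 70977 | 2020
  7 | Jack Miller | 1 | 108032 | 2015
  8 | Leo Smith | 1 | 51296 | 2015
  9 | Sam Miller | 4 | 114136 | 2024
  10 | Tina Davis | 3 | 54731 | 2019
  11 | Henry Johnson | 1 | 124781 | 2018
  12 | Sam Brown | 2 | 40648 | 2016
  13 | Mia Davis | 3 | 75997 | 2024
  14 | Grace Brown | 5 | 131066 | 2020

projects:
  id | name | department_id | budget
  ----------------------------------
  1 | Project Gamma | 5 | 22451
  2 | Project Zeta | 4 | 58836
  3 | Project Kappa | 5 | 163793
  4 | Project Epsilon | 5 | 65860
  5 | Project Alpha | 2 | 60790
SELECT p.name, COUNT(*) AS n FROM employees c JOIN departments p ON c.department_id = p.id GROUP BY p.id, p.name HAVING COUNT(*) >= 2

Execution result:
name | n
IT | 6
Finance | 3
HR | 3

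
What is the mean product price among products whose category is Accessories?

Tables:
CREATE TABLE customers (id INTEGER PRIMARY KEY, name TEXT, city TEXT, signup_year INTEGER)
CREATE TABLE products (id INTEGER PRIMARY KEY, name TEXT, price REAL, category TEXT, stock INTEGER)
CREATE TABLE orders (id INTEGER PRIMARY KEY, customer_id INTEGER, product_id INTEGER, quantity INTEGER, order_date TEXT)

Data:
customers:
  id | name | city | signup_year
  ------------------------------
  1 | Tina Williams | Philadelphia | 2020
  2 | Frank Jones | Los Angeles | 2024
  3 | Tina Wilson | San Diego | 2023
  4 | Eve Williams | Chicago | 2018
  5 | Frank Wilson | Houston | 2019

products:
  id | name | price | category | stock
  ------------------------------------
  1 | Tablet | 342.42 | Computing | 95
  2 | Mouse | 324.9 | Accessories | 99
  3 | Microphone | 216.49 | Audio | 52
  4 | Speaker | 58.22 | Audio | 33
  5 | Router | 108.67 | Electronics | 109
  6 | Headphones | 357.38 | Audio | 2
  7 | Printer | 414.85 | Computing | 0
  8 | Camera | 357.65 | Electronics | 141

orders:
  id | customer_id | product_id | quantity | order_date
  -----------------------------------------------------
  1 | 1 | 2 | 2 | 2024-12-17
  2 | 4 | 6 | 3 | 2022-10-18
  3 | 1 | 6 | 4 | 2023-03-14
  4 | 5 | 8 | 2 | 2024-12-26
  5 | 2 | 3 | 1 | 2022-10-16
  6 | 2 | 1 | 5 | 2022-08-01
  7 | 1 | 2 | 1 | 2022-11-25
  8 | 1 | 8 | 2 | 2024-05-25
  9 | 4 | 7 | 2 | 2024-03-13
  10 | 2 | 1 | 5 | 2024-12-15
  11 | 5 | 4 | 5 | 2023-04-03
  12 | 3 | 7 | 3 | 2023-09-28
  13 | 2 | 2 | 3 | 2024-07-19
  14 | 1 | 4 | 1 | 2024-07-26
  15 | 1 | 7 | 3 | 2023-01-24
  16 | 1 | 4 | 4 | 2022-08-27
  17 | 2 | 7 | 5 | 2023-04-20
SELECT AVG(price) FROM products WHERE category = 'Accessories'

Execution result:
324.90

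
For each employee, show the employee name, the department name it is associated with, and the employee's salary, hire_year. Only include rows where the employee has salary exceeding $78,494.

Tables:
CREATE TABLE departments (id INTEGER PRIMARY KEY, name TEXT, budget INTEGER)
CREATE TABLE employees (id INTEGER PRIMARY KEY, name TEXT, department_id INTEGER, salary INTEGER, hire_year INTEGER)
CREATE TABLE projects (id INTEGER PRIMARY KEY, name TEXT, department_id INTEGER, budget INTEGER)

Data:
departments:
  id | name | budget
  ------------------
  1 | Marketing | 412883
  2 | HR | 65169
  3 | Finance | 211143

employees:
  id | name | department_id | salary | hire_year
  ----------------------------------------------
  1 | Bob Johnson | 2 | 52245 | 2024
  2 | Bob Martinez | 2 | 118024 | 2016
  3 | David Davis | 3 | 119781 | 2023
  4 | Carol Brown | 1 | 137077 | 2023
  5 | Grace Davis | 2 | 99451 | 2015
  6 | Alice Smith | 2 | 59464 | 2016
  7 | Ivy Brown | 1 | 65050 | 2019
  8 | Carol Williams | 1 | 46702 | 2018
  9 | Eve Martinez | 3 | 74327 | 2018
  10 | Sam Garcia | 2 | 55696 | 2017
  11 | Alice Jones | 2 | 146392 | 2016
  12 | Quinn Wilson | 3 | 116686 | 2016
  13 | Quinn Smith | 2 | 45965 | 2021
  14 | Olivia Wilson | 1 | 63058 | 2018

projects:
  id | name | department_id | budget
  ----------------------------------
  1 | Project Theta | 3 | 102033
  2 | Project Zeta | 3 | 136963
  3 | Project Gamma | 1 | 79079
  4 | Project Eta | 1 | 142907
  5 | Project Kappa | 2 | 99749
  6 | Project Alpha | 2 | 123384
SELECT c.name, p.name AS department, c.salary, c.hire_year FROM employees c JOIN departments p ON c.department_id = p.id WHERE c.salary > 78494

Execution result:
name | department | salary | hire_year
Bob Martinez | HR | 118024 | 2016
David Davis | Finance | 119781 | 2023
Carol Brown | Marketing | 137077 | 2023
Grace Davis | HR | 99451 | 2015
Alice Jones | HR | 146392 | 2016
Quinn Wilson | Finance | 116686 | 2016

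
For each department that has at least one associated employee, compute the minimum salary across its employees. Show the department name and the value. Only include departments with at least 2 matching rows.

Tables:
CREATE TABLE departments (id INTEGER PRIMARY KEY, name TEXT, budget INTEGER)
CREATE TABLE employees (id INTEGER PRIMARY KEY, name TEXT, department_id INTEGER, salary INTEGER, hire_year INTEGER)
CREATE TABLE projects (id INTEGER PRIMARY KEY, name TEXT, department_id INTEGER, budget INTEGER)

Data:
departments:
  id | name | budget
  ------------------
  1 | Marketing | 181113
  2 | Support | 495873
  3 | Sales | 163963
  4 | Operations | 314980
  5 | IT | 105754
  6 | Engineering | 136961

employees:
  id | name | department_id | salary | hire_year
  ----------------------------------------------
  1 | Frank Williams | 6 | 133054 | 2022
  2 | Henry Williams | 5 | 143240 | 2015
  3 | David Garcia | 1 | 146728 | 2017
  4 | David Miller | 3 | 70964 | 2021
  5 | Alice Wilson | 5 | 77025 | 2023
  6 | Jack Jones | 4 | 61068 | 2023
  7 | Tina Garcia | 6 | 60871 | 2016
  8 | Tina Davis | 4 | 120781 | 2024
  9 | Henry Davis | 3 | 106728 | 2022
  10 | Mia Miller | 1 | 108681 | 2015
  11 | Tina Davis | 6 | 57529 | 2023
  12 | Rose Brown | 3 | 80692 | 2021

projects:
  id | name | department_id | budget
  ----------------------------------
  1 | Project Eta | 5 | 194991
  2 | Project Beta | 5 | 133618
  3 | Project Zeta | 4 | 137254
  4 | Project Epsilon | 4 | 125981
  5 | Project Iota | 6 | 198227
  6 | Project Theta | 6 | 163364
SELECT p.name, MIN(c.salary) AS min_salary FROM employees c JOIN departments p ON c.department_id = p.id GROUP BY p.id, p.name HAVING COUNT(*) >= 2

Execution result:
name | min_salary
Marketing | 108681
Sales | 70964
Operations | 61068
IT | 77025
Engineering | 57529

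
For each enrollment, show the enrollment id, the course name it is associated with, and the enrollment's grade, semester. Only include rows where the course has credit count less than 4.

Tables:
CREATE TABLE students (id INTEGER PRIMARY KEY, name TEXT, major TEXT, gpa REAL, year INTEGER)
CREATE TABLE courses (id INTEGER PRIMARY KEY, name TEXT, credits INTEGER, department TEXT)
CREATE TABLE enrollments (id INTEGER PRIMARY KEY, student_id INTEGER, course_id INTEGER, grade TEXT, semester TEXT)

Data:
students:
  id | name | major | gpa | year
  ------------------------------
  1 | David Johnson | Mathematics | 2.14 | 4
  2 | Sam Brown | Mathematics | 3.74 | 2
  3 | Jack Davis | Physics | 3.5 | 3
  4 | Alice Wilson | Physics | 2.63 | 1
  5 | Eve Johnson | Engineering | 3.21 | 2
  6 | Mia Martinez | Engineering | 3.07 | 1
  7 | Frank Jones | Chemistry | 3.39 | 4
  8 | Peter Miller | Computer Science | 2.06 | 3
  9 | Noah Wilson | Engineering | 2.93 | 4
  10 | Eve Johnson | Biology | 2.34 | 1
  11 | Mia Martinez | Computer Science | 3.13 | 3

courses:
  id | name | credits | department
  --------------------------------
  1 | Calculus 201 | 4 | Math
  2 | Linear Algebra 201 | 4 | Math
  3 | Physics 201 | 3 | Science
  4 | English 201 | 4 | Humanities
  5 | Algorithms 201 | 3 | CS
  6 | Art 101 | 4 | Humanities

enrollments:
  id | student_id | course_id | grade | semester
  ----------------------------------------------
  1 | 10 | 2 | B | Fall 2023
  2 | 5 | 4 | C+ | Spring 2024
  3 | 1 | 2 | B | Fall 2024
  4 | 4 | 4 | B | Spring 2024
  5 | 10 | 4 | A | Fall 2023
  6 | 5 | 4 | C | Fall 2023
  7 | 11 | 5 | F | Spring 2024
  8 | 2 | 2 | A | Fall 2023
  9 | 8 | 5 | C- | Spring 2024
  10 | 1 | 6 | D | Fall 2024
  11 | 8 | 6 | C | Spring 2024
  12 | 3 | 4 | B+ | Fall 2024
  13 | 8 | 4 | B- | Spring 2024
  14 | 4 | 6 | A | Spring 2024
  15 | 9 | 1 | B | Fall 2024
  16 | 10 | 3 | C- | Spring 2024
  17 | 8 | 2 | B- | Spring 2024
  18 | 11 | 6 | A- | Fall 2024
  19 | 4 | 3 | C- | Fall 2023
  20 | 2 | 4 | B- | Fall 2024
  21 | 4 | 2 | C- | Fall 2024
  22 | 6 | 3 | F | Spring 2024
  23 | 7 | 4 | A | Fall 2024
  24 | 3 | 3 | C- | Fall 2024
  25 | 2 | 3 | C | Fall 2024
SELECT c.id, p.name AS course, c.grade, c.semester FROM enrollments c JOIN courses p ON c.course_id = p.id WHERE p.credits < 4

Execution result:
id | course | grade | semester
7 | Algorithms 201 | F | Spring 2024
9 | Algorithms 201 | C- | Spring 2024
16 | Physics 201 | C- | Spring 2024
19 | Physics 201 | C- | Fall 2023
22 | Physics 201 | F | Spring 2024
24 | Physics 201 | C- | Fall 2024
25 | Physics 201 | C | Fall 2024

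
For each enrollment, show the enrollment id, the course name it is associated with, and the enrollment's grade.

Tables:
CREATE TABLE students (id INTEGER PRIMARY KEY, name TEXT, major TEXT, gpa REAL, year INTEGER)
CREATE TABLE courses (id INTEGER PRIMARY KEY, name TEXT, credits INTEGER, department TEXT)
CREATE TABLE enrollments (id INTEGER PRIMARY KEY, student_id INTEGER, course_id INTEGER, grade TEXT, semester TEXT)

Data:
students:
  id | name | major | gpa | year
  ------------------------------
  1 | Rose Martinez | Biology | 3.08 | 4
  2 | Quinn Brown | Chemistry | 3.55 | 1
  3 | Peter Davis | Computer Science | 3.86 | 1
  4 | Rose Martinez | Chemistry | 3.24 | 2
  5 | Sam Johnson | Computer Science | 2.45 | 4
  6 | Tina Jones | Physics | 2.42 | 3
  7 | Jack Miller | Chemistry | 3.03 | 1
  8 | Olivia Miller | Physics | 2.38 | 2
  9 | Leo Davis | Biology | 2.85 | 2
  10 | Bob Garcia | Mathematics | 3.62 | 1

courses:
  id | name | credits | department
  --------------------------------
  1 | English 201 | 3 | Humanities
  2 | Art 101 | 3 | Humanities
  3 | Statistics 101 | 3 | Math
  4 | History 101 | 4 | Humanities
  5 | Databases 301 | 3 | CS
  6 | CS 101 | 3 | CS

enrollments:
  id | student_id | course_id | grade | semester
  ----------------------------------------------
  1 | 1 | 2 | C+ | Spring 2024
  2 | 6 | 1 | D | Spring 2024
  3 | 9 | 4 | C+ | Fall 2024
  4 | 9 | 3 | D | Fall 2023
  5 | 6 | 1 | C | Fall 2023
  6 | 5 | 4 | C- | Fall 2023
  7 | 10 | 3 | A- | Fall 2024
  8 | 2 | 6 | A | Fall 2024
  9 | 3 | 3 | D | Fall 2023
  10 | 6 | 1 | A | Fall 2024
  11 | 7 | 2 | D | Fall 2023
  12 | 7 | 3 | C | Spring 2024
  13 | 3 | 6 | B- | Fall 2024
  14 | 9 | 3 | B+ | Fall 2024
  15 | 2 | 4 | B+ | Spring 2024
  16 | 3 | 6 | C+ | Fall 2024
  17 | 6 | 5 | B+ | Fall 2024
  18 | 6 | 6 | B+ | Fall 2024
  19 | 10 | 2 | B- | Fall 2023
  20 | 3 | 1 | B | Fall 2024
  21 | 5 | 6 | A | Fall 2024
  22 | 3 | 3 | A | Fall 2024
SELECT c.id, p.name AS course, c.grade FROM enrollments c JOIN courses p ON c.course_id = p.id

Execution result:
id | course | grade
1 | Art 101 | C+
2 | English 201 | D
3 | History 101 | C+
4 | Statistics 101 | D
5 | English 201 | C
6 | History 101 | C-
7 | Statistics 101 | A-
8 | CS 101 | A
9 | Statistics 101 | D
10 | English 201 | A
11 | Art 101 | D
12 | Statistics 101 | C
13 | CS 101 | B-
14 | Statistics 101 | B+
15 | History 101 | B+
16 | CS 101 | C+
17 | Databases 301 | B+
18 | CS 101 | B+
19 | Art 101 | B-
20 | English 201 | B
21 | CS 101 | A
22 | Statistics 101 | A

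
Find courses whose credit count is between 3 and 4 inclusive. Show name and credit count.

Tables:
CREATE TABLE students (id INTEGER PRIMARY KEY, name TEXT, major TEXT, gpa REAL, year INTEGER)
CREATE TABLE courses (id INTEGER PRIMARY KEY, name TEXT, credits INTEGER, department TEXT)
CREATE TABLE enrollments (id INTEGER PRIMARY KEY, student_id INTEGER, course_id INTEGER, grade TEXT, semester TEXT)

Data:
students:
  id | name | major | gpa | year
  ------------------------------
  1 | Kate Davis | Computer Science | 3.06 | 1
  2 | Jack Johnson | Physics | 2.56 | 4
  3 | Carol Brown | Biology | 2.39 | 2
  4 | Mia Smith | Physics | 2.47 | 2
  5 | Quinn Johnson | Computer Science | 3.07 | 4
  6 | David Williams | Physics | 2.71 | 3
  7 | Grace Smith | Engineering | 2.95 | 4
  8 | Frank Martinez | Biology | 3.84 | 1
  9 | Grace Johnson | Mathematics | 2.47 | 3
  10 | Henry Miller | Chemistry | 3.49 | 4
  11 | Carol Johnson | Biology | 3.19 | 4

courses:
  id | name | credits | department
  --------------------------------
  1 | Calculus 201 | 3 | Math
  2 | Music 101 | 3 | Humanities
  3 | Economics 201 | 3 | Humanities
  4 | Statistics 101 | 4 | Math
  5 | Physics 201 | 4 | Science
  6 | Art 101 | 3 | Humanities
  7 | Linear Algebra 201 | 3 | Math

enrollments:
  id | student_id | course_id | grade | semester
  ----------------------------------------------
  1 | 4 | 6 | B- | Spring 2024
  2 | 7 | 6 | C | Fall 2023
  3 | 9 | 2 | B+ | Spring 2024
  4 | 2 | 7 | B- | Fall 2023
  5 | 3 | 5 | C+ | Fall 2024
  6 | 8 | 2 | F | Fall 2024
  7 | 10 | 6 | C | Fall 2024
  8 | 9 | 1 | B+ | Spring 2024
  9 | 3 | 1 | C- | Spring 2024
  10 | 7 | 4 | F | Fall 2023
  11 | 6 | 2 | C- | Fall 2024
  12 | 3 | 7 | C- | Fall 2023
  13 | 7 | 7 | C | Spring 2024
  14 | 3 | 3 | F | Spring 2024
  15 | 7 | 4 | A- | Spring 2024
SELECT name, credits FROM courses WHERE credits BETWEEN 3 AND 4

Execution result:
name | credits
Calculus 201 | 3
Music 101 | 3
Economics 201 | 3
Statistics 101 | 4
Physics 201 | 4
Art 101 | 3
Linear Algebra 201 | 3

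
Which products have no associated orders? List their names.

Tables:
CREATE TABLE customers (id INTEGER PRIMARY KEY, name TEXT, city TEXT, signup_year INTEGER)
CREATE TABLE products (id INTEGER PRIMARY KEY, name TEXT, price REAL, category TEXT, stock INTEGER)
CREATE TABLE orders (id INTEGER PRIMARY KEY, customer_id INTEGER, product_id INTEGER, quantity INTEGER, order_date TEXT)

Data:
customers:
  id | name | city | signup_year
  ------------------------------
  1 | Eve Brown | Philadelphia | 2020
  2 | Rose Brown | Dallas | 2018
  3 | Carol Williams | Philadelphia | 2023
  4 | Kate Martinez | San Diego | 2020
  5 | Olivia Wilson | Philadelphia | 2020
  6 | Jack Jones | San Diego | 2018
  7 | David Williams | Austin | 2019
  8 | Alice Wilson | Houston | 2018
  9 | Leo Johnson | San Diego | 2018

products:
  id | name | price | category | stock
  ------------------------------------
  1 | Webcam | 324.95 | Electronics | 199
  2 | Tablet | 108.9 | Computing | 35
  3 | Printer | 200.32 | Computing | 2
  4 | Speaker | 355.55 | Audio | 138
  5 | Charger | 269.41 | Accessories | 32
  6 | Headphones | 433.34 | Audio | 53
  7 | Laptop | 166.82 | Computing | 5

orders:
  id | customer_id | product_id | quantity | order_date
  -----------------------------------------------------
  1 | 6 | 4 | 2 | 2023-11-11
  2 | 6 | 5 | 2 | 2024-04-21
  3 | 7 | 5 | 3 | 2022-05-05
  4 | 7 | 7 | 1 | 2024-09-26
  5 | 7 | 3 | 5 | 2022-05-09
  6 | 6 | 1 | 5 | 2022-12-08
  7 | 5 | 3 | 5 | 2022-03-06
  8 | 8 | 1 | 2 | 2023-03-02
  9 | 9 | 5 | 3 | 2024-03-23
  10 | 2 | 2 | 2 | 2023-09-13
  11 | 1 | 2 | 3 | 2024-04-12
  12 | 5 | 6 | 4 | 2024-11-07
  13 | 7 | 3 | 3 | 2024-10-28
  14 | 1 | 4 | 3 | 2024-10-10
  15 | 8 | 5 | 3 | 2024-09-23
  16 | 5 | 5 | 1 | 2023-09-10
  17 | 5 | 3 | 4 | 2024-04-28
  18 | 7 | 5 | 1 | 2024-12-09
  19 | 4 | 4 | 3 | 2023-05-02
SELECT p.name FROM products p LEFT JOIN orders c ON c.product_id = p.id WHERE c.id IS NULL

Execution result:
(no rows)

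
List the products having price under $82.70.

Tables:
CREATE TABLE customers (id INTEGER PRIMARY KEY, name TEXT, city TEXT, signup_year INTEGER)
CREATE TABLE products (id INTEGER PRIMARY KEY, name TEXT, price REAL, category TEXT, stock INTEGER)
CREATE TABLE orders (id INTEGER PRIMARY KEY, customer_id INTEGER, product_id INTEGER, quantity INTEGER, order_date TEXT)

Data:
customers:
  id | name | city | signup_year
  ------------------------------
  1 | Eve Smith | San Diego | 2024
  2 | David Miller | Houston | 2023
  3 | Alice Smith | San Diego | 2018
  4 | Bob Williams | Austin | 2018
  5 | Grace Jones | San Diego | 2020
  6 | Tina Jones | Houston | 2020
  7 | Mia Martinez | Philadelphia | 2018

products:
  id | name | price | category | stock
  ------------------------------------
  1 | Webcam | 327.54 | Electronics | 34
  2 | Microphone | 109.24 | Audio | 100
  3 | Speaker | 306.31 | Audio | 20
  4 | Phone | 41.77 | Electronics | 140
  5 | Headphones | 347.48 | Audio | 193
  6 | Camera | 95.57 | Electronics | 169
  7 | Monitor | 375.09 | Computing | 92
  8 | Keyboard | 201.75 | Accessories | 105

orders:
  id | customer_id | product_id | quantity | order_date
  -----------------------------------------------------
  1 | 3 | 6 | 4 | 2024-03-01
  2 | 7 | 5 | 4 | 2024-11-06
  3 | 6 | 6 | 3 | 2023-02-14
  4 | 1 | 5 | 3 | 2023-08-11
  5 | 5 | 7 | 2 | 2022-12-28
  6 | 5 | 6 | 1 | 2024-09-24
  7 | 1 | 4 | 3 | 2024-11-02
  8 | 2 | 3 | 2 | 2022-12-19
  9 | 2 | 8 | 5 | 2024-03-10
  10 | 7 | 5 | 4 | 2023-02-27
SELECT name, price FROM products WHERE price < 82.7

Execution result:
name | price
Phone | 41.77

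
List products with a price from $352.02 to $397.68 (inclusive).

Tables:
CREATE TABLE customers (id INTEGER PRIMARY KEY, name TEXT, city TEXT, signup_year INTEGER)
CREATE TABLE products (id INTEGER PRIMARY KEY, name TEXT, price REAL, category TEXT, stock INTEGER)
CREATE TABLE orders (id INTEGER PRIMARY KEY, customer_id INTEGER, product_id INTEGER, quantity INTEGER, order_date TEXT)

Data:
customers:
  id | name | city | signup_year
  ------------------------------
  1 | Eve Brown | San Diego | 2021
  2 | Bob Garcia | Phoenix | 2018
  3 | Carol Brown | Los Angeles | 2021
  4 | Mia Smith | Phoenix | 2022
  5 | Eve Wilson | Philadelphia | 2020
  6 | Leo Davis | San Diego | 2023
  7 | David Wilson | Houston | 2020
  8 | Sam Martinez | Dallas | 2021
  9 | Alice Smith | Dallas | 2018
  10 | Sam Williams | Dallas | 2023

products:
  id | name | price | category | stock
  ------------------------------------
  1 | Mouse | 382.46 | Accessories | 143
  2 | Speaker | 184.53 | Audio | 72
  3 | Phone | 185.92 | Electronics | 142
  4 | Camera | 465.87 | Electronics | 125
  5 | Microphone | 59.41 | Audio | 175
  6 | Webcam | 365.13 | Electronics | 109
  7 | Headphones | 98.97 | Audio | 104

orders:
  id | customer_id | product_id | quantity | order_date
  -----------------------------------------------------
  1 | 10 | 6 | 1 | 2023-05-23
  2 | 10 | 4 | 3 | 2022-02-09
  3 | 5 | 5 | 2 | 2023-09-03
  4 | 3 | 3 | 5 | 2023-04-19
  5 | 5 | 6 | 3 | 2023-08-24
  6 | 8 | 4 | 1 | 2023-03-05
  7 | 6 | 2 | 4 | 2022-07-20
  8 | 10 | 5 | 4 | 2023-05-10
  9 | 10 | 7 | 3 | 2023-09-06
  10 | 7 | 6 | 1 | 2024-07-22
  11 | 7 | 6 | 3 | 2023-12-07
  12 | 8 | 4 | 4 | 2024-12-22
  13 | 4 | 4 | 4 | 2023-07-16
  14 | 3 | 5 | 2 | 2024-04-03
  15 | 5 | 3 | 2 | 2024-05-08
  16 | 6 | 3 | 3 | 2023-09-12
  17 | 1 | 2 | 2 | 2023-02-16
SELECT name, price FROM products WHERE price BETWEEN 352.02 AND 397.68

Execution result:
name | price
Mouse | 382.46
Webcam | 365.13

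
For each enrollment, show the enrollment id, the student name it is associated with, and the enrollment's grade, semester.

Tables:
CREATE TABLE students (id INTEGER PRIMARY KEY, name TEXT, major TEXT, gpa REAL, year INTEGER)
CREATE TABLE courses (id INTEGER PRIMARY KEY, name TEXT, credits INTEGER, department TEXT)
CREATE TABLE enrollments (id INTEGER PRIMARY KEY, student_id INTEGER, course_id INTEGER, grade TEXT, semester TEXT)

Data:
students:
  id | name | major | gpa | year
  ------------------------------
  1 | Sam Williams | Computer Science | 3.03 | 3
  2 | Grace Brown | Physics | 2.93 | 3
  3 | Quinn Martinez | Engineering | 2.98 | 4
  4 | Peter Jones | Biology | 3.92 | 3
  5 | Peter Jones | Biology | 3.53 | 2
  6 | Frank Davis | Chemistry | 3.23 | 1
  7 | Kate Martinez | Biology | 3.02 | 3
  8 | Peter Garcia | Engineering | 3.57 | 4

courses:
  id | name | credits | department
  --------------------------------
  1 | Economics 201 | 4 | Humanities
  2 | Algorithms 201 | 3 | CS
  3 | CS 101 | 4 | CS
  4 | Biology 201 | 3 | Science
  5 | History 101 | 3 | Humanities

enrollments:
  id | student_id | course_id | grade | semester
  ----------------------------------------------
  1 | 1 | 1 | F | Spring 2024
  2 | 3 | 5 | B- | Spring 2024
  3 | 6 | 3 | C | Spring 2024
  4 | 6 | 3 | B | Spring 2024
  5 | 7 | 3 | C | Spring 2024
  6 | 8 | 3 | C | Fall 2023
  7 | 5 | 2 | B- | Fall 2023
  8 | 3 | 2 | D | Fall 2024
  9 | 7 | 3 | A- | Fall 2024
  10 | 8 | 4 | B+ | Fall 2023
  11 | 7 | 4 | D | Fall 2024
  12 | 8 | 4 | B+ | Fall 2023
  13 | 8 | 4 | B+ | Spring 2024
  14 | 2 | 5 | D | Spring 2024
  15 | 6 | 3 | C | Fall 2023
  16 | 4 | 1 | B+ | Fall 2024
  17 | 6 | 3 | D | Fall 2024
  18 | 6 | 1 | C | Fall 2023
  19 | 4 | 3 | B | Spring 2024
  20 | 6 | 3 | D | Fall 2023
SELECT c.id, p.name AS student, c.grade, c.semester FROM enrollments c JOIN students p ON c.student_id = p.id

Execution result:
id | student | grade | semester
1 | Sam Williams | F | Spring 2024
2 | Quinn Martinez | B- | Spring 2024
3 | Frank Davis | C | Spring 2024
4 | Frank Davis | B | Spring 2024
5 | Kate Martinez | C | Spring 2024
6 | Peter Garcia | C | Fall 2023
7 | Peter Jones | B- | Fall 2023
8 | Quinn Martinez | D | Fall 2024
9 | Kate Martinez | A- | Fall 2024
10 | Peter Garcia | B+ | Fall 2023
11 | Kate Martinez | D | Fall 2024
12 | Peter Garcia | B+ | Fall 2023
13 | Peter Garcia | B+ | Spring 2024
14 | Grace Brown | D | Spring 2024
15 | Frank Davis | C | Fall 2023
16 | Peter Jones | B+ | Fall 2024
17 | Frank Davis | D | Fall 2024
18 | Frank Davis | C | Fall 2023
19 | Peter Jones | B | Spring 2024
20 | Frank Davis | D | Fall 2023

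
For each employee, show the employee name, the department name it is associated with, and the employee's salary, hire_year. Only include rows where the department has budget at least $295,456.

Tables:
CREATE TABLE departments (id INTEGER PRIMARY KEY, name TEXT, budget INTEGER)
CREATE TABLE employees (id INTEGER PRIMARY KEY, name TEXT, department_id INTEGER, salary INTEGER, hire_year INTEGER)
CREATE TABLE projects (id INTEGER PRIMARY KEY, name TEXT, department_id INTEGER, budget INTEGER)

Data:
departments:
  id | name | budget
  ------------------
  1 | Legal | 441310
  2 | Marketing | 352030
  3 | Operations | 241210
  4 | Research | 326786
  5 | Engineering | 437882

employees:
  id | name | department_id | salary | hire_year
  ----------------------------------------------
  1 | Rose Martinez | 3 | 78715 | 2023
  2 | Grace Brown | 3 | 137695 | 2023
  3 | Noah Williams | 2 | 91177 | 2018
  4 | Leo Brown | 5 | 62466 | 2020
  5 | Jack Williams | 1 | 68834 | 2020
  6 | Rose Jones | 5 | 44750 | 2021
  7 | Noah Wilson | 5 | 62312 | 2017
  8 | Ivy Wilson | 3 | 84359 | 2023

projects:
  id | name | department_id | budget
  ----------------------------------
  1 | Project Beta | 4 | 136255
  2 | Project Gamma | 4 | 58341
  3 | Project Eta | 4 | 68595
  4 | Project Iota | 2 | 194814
SELECT c.name, p.name AS department, c.salary, c.hire_year FROM employees c JOIN departments p ON c.department_id = p.id WHERE p.budget >= 295456

Execution result:
name | department | salary | hire_year
Noah Williams | Marketing | 91177 | 2018
Leo Brown | Engineering | 62466 | 2020
Jack Williams | Legal | 68834 | 2020
Rose Jones | Engineering | 44750 | 2021
Noah Wilson | Engineering | 62312 | 2017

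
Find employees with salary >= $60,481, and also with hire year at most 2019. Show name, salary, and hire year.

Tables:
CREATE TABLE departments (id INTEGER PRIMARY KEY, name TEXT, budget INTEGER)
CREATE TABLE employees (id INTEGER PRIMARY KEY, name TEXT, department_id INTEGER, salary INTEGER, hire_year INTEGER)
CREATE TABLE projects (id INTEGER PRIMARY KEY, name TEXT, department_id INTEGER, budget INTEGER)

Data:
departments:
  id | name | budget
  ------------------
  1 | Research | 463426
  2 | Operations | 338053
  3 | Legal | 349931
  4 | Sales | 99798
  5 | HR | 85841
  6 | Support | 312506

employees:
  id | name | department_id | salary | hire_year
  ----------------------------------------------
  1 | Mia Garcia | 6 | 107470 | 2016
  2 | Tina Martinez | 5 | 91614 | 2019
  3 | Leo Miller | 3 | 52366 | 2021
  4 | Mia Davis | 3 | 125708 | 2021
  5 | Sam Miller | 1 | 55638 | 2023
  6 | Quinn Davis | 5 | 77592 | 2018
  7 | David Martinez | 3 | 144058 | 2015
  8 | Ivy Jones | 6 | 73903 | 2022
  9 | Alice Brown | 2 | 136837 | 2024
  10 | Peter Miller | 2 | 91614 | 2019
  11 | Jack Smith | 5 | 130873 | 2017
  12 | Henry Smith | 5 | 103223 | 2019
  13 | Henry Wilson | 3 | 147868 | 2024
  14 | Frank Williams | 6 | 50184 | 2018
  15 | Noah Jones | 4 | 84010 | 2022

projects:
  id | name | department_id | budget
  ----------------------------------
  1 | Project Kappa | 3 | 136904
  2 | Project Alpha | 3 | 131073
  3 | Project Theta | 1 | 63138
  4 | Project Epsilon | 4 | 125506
SELECT name, salary, hire_year FROM employees WHERE salary >= 60481 AND hire_year <= 2019

Execution result:
name | salary | hire_year
Mia Garcia | 107470 | 2016
Tina Martinez | 91614 | 2019
Quinn Davis | 77592 | 2018
David Martinez | 144058 | 2015
Peter Miller | 91614 | 2019
Jack Smith | 130873 | 2017
Henry Smith | 103223 | 2019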